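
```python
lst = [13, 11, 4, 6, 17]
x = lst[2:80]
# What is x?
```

lst has length 5. The slice lst[2:80] selects indices [2, 3, 4] (2->4, 3->6, 4->17), giving [4, 6, 17].

[4, 6, 17]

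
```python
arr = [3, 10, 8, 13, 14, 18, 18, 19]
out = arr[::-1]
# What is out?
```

arr has length 8. The slice arr[::-1] selects indices [7, 6, 5, 4, 3, 2, 1, 0] (7->19, 6->18, 5->18, 4->14, 3->13, 2->8, 1->10, 0->3), giving [19, 18, 18, 14, 13, 8, 10, 3].

[19, 18, 18, 14, 13, 8, 10, 3]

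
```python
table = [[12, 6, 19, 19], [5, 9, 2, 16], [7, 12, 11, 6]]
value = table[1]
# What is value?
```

table has 3 rows. Row 1 is [5, 9, 2, 16].

[5, 9, 2, 16]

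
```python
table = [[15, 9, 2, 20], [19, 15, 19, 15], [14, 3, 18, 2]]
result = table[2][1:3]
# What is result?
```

table[2] = [14, 3, 18, 2]. table[2] has length 4. The slice table[2][1:3] selects indices [1, 2] (1->3, 2->18), giving [3, 18].

[3, 18]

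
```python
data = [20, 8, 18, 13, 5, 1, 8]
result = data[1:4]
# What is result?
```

data has length 7. The slice data[1:4] selects indices [1, 2, 3] (1->8, 2->18, 3->13), giving [8, 18, 13].

[8, 18, 13]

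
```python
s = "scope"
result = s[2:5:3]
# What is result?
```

s has length 5. The slice s[2:5:3] selects indices [2] (2->'o'), giving 'o'.

'o'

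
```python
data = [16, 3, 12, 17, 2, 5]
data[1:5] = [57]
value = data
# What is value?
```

data starts as [16, 3, 12, 17, 2, 5] (length 6). The slice data[1:5] covers indices [1, 2, 3, 4] with values [3, 12, 17, 2]. Replacing that slice with [57] (different length) produces [16, 57, 5].

[16, 57, 5]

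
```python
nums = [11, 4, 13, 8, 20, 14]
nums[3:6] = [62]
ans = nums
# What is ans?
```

nums starts as [11, 4, 13, 8, 20, 14] (length 6). The slice nums[3:6] covers indices [3, 4, 5] with values [8, 20, 14]. Replacing that slice with [62] (different length) produces [11, 4, 13, 62].

[11, 4, 13, 62]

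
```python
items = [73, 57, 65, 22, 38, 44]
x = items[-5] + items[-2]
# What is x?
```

items has length 6. Negative index -5 maps to positive index 6 + (-5) = 1. items[1] = 57.
items has length 6. Negative index -2 maps to positive index 6 + (-2) = 4. items[4] = 38.
Sum: 57 + 38 = 95.

95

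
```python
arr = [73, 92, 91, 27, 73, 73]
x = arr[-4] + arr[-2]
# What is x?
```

arr has length 6. Negative index -4 maps to positive index 6 + (-4) = 2. arr[2] = 91.
arr has length 6. Negative index -2 maps to positive index 6 + (-2) = 4. arr[4] = 73.
Sum: 91 + 73 = 164.

164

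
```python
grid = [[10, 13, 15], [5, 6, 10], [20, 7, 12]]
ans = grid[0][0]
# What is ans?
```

grid[0] = [10, 13, 15]. Taking column 0 of that row yields 10.

10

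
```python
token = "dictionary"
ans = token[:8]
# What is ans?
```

token has length 10. The slice token[:8] selects indices [0, 1, 2, 3, 4, 5, 6, 7] (0->'d', 1->'i', 2->'c', 3->'t', 4->'i', 5->'o', 6->'n', 7->'a'), giving 'dictiona'.

'dictiona'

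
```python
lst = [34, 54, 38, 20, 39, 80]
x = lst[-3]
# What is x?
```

lst has length 6. Negative index -3 maps to positive index 6 + (-3) = 3. lst[3] = 20.

20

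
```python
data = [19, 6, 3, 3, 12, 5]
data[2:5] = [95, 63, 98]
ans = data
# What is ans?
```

data starts as [19, 6, 3, 3, 12, 5] (length 6). The slice data[2:5] covers indices [2, 3, 4] with values [3, 3, 12]. Replacing that slice with [95, 63, 98] (same length) produces [19, 6, 95, 63, 98, 5].

[19, 6, 95, 63, 98, 5]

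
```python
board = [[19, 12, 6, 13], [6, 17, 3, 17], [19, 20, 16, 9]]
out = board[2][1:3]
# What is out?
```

board[2] = [19, 20, 16, 9]. board[2] has length 4. The slice board[2][1:3] selects indices [1, 2] (1->20, 2->16), giving [20, 16].

[20, 16]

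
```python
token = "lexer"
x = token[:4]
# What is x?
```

token has length 5. The slice token[:4] selects indices [0, 1, 2, 3] (0->'l', 1->'e', 2->'x', 3->'e'), giving 'lexe'.

'lexe'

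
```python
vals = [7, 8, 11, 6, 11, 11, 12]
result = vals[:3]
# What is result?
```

vals has length 7. The slice vals[:3] selects indices [0, 1, 2] (0->7, 1->8, 2->11), giving [7, 8, 11].

[7, 8, 11]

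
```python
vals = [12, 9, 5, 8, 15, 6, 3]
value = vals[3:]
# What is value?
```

vals has length 7. The slice vals[3:] selects indices [3, 4, 5, 6] (3->8, 4->15, 5->6, 6->3), giving [8, 15, 6, 3].

[8, 15, 6, 3]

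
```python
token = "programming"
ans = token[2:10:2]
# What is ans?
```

token has length 11. The slice token[2:10:2] selects indices [2, 4, 6, 8] (2->'o', 4->'r', 6->'m', 8->'i'), giving 'ormi'.

'ormi'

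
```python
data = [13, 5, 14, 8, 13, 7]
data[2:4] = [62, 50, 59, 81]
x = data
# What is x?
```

data starts as [13, 5, 14, 8, 13, 7] (length 6). The slice data[2:4] covers indices [2, 3] with values [14, 8]. Replacing that slice with [62, 50, 59, 81] (different length) produces [13, 5, 62, 50, 59, 81, 13, 7].

[13, 5, 62, 50, 59, 81, 13, 7]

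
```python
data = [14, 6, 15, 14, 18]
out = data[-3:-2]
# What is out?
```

data has length 5. The slice data[-3:-2] selects indices [2] (2->15), giving [15].

[15]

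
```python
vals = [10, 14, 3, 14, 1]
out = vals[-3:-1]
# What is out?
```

vals has length 5. The slice vals[-3:-1] selects indices [2, 3] (2->3, 3->14), giving [3, 14].

[3, 14]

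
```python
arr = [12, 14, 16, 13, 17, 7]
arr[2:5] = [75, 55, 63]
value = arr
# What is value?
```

arr starts as [12, 14, 16, 13, 17, 7] (length 6). The slice arr[2:5] covers indices [2, 3, 4] with values [16, 13, 17]. Replacing that slice with [75, 55, 63] (same length) produces [12, 14, 75, 55, 63, 7].

[12, 14, 75, 55, 63, 7]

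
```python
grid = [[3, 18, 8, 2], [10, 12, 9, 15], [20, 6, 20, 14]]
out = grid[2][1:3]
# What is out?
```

grid[2] = [20, 6, 20, 14]. grid[2] has length 4. The slice grid[2][1:3] selects indices [1, 2] (1->6, 2->20), giving [6, 20].

[6, 20]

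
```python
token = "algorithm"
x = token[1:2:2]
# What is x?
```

token has length 9. The slice token[1:2:2] selects indices [1] (1->'l'), giving 'l'.

'l'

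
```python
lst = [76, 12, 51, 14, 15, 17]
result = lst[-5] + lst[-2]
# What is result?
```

lst has length 6. Negative index -5 maps to positive index 6 + (-5) = 1. lst[1] = 12.
lst has length 6. Negative index -2 maps to positive index 6 + (-2) = 4. lst[4] = 15.
Sum: 12 + 15 = 27.

27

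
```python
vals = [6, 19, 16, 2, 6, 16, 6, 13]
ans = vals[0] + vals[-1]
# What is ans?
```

vals has length 8. vals[0] = 6.
vals has length 8. Negative index -1 maps to positive index 8 + (-1) = 7. vals[7] = 13.
Sum: 6 + 13 = 19.

19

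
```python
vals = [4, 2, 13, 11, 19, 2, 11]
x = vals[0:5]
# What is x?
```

vals has length 7. The slice vals[0:5] selects indices [0, 1, 2, 3, 4] (0->4, 1->2, 2->13, 3->11, 4->19), giving [4, 2, 13, 11, 19].

[4, 2, 13, 11, 19]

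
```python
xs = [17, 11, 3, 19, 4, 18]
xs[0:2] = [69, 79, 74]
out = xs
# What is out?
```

xs starts as [17, 11, 3, 19, 4, 18] (length 6). The slice xs[0:2] covers indices [0, 1] with values [17, 11]. Replacing that slice with [69, 79, 74] (different length) produces [69, 79, 74, 3, 19, 4, 18].

[69, 79, 74, 3, 19, 4, 18]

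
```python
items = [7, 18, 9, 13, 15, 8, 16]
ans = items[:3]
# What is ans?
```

items has length 7. The slice items[:3] selects indices [0, 1, 2] (0->7, 1->18, 2->9), giving [7, 18, 9].

[7, 18, 9]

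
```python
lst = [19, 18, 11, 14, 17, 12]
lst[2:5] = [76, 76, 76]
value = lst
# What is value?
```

lst starts as [19, 18, 11, 14, 17, 12] (length 6). The slice lst[2:5] covers indices [2, 3, 4] with values [11, 14, 17]. Replacing that slice with [76, 76, 76] (same length) produces [19, 18, 76, 76, 76, 12].

[19, 18, 76, 76, 76, 12]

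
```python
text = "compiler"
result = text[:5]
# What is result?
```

text has length 8. The slice text[:5] selects indices [0, 1, 2, 3, 4] (0->'c', 1->'o', 2->'m', 3->'p', 4->'i'), giving 'compi'.

'compi'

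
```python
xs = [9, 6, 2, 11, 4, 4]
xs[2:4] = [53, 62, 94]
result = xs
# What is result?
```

xs starts as [9, 6, 2, 11, 4, 4] (length 6). The slice xs[2:4] covers indices [2, 3] with values [2, 11]. Replacing that slice with [53, 62, 94] (different length) produces [9, 6, 53, 62, 94, 4, 4].

[9, 6, 53, 62, 94, 4, 4]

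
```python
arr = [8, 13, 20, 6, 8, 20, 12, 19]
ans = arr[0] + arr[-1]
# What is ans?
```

arr has length 8. arr[0] = 8.
arr has length 8. Negative index -1 maps to positive index 8 + (-1) = 7. arr[7] = 19.
Sum: 8 + 19 = 27.

27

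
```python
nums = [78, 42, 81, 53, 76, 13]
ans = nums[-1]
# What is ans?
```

nums has length 6. Negative index -1 maps to positive index 6 + (-1) = 5. nums[5] = 13.

13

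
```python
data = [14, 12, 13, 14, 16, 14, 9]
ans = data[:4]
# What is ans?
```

data has length 7. The slice data[:4] selects indices [0, 1, 2, 3] (0->14, 1->12, 2->13, 3->14), giving [14, 12, 13, 14].

[14, 12, 13, 14]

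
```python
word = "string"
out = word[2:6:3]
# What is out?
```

word has length 6. The slice word[2:6:3] selects indices [2, 5] (2->'r', 5->'g'), giving 'rg'.

'rg'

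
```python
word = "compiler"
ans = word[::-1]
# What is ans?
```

word has length 8. The slice word[::-1] selects indices [7, 6, 5, 4, 3, 2, 1, 0] (7->'r', 6->'e', 5->'l', 4->'i', 3->'p', 2->'m', 1->'o', 0->'c'), giving 'relipmoc'.

'relipmoc'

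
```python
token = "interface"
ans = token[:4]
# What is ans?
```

token has length 9. The slice token[:4] selects indices [0, 1, 2, 3] (0->'i', 1->'n', 2->'t', 3->'e'), giving 'inte'.

'inte'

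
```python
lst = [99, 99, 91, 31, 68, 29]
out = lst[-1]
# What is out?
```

lst has length 6. Negative index -1 maps to positive index 6 + (-1) = 5. lst[5] = 29.

29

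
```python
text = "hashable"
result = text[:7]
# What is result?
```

text has length 8. The slice text[:7] selects indices [0, 1, 2, 3, 4, 5, 6] (0->'h', 1->'a', 2->'s', 3->'h', 4->'a', 5->'b', 6->'l'), giving 'hashabl'.

'hashabl'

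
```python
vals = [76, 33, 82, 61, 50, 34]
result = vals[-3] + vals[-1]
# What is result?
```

vals has length 6. Negative index -3 maps to positive index 6 + (-3) = 3. vals[3] = 61.
vals has length 6. Negative index -1 maps to positive index 6 + (-1) = 5. vals[5] = 34.
Sum: 61 + 34 = 95.

95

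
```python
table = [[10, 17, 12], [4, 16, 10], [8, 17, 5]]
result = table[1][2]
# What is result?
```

table[1] = [4, 16, 10]. Taking column 2 of that row yields 10.

10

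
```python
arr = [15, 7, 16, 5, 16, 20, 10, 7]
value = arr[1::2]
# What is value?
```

arr has length 8. The slice arr[1::2] selects indices [1, 3, 5, 7] (1->7, 3->5, 5->20, 7->7), giving [7, 5, 20, 7].

[7, 5, 20, 7]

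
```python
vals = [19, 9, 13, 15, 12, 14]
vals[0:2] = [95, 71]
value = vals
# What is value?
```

vals starts as [19, 9, 13, 15, 12, 14] (length 6). The slice vals[0:2] covers indices [0, 1] with values [19, 9]. Replacing that slice with [95, 71] (same length) produces [95, 71, 13, 15, 12, 14].

[95, 71, 13, 15, 12, 14]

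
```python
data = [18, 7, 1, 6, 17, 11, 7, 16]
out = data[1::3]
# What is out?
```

data has length 8. The slice data[1::3] selects indices [1, 4, 7] (1->7, 4->17, 7->16), giving [7, 17, 16].

[7, 17, 16]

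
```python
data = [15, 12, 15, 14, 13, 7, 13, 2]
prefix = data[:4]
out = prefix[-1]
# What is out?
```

data has length 8. The slice data[:4] selects indices [0, 1, 2, 3] (0->15, 1->12, 2->15, 3->14), giving [15, 12, 15, 14]. So prefix = [15, 12, 15, 14]. Then prefix[-1] = 14.

14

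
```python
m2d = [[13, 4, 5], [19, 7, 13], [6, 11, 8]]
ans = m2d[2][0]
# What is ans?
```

m2d[2] = [6, 11, 8]. Taking column 0 of that row yields 6.

6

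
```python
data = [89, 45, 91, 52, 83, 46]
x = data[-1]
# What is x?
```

data has length 6. Negative index -1 maps to positive index 6 + (-1) = 5. data[5] = 46.

46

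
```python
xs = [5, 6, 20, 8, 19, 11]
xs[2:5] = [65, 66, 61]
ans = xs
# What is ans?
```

xs starts as [5, 6, 20, 8, 19, 11] (length 6). The slice xs[2:5] covers indices [2, 3, 4] with values [20, 8, 19]. Replacing that slice with [65, 66, 61] (same length) produces [5, 6, 65, 66, 61, 11].

[5, 6, 65, 66, 61, 11]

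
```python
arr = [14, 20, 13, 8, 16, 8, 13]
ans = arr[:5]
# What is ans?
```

arr has length 7. The slice arr[:5] selects indices [0, 1, 2, 3, 4] (0->14, 1->20, 2->13, 3->8, 4->16), giving [14, 20, 13, 8, 16].

[14, 20, 13, 8, 16]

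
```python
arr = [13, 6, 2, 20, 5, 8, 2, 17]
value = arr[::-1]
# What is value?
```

arr has length 8. The slice arr[::-1] selects indices [7, 6, 5, 4, 3, 2, 1, 0] (7->17, 6->2, 5->8, 4->5, 3->20, 2->2, 1->6, 0->13), giving [17, 2, 8, 5, 20, 2, 6, 13].

[17, 2, 8, 5, 20, 2, 6, 13]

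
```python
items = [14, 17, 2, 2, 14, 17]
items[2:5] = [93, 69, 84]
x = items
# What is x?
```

items starts as [14, 17, 2, 2, 14, 17] (length 6). The slice items[2:5] covers indices [2, 3, 4] with values [2, 2, 14]. Replacing that slice with [93, 69, 84] (same length) produces [14, 17, 93, 69, 84, 17].

[14, 17, 93, 69, 84, 17]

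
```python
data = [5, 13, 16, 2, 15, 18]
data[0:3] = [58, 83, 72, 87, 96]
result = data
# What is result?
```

data starts as [5, 13, 16, 2, 15, 18] (length 6). The slice data[0:3] covers indices [0, 1, 2] with values [5, 13, 16]. Replacing that slice with [58, 83, 72, 87, 96] (different length) produces [58, 83, 72, 87, 96, 2, 15, 18].

[58, 83, 72, 87, 96, 2, 15, 18]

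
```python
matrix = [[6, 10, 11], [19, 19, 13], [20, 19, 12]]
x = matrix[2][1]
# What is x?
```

matrix[2] = [20, 19, 12]. Taking column 1 of that row yields 19.

19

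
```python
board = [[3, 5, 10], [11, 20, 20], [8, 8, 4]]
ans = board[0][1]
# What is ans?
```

board[0] = [3, 5, 10]. Taking column 1 of that row yields 5.

5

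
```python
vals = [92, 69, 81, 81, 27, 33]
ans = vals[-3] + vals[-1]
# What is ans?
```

vals has length 6. Negative index -3 maps to positive index 6 + (-3) = 3. vals[3] = 81.
vals has length 6. Negative index -1 maps to positive index 6 + (-1) = 5. vals[5] = 33.
Sum: 81 + 33 = 114.

114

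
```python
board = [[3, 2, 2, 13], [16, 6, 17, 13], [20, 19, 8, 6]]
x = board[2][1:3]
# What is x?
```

board[2] = [20, 19, 8, 6]. board[2] has length 4. The slice board[2][1:3] selects indices [1, 2] (1->19, 2->8), giving [19, 8].

[19, 8]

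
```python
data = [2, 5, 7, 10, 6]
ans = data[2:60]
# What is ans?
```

data has length 5. The slice data[2:60] selects indices [2, 3, 4] (2->7, 3->10, 4->6), giving [7, 10, 6].

[7, 10, 6]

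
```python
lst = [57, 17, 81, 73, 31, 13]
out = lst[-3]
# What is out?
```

lst has length 6. Negative index -3 maps to positive index 6 + (-3) = 3. lst[3] = 73.

73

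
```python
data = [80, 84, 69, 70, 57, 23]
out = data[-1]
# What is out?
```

data has length 6. Negative index -1 maps to positive index 6 + (-1) = 5. data[5] = 23.

23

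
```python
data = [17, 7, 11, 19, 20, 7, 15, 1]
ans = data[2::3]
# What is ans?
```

data has length 8. The slice data[2::3] selects indices [2, 5] (2->11, 5->7), giving [11, 7].

[11, 7]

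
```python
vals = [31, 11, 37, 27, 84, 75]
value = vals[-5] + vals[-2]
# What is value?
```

vals has length 6. Negative index -5 maps to positive index 6 + (-5) = 1. vals[1] = 11.
vals has length 6. Negative index -2 maps to positive index 6 + (-2) = 4. vals[4] = 84.
Sum: 11 + 84 = 95.

95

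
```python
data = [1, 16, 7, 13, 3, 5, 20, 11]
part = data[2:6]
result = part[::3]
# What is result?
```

data has length 8. The slice data[2:6] selects indices [2, 3, 4, 5] (2->7, 3->13, 4->3, 5->5), giving [7, 13, 3, 5]. So part = [7, 13, 3, 5]. part has length 4. The slice part[::3] selects indices [0, 3] (0->7, 3->5), giving [7, 5].

[7, 5]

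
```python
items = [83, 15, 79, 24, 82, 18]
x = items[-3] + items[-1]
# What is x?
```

items has length 6. Negative index -3 maps to positive index 6 + (-3) = 3. items[3] = 24.
items has length 6. Negative index -1 maps to positive index 6 + (-1) = 5. items[5] = 18.
Sum: 24 + 18 = 42.

42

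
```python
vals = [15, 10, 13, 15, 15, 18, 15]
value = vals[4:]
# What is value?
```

vals has length 7. The slice vals[4:] selects indices [4, 5, 6] (4->15, 5->18, 6->15), giving [15, 18, 15].

[15, 18, 15]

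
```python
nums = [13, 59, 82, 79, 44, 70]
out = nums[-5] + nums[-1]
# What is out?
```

nums has length 6. Negative index -5 maps to positive index 6 + (-5) = 1. nums[1] = 59.
nums has length 6. Negative index -1 maps to positive index 6 + (-1) = 5. nums[5] = 70.
Sum: 59 + 70 = 129.

129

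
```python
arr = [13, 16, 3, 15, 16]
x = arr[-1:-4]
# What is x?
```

arr has length 5. The slice arr[-1:-4] resolves to an empty index range, so the result is [].

[]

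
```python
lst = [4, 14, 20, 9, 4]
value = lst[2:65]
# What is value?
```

lst has length 5. The slice lst[2:65] selects indices [2, 3, 4] (2->20, 3->9, 4->4), giving [20, 9, 4].

[20, 9, 4]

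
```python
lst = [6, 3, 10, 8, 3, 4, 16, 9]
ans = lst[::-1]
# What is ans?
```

lst has length 8. The slice lst[::-1] selects indices [7, 6, 5, 4, 3, 2, 1, 0] (7->9, 6->16, 5->4, 4->3, 3->8, 2->10, 1->3, 0->6), giving [9, 16, 4, 3, 8, 10, 3, 6].

[9, 16, 4, 3, 8, 10, 3, 6]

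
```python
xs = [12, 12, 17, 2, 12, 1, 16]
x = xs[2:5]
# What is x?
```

xs has length 7. The slice xs[2:5] selects indices [2, 3, 4] (2->17, 3->2, 4->12), giving [17, 2, 12].

[17, 2, 12]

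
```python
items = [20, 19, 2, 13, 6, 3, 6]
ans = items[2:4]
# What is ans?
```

items has length 7. The slice items[2:4] selects indices [2, 3] (2->2, 3->13), giving [2, 13].

[2, 13]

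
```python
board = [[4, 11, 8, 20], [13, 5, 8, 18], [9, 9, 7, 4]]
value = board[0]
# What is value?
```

board has 3 rows. Row 0 is [4, 11, 8, 20].

[4, 11, 8, 20]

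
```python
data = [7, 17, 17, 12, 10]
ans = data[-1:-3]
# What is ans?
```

data has length 5. The slice data[-1:-3] resolves to an empty index range, so the result is [].

[]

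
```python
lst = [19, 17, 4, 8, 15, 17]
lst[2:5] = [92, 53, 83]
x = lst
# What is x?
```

lst starts as [19, 17, 4, 8, 15, 17] (length 6). The slice lst[2:5] covers indices [2, 3, 4] with values [4, 8, 15]. Replacing that slice with [92, 53, 83] (same length) produces [19, 17, 92, 53, 83, 17].

[19, 17, 92, 53, 83, 17]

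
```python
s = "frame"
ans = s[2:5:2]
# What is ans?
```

s has length 5. The slice s[2:5:2] selects indices [2, 4] (2->'a', 4->'e'), giving 'ae'.

'ae'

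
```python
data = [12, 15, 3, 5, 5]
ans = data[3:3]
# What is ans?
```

data has length 5. The slice data[3:3] resolves to an empty index range, so the result is [].

[]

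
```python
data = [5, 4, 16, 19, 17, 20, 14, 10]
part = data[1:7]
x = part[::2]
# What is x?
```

data has length 8. The slice data[1:7] selects indices [1, 2, 3, 4, 5, 6] (1->4, 2->16, 3->19, 4->17, 5->20, 6->14), giving [4, 16, 19, 17, 20, 14]. So part = [4, 16, 19, 17, 20, 14]. part has length 6. The slice part[::2] selects indices [0, 2, 4] (0->4, 2->19, 4->20), giving [4, 19, 20].

[4, 19, 20]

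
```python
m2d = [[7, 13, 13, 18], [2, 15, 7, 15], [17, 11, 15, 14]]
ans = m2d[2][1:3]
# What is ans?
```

m2d[2] = [17, 11, 15, 14]. m2d[2] has length 4. The slice m2d[2][1:3] selects indices [1, 2] (1->11, 2->15), giving [11, 15].

[11, 15]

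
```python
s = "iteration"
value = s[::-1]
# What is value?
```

s has length 9. The slice s[::-1] selects indices [8, 7, 6, 5, 4, 3, 2, 1, 0] (8->'n', 7->'o', 6->'i', 5->'t', 4->'a', 3->'r', 2->'e', 1->'t', 0->'i'), giving 'noitareti'.

'noitareti'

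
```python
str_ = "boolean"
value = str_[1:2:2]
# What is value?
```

str_ has length 7. The slice str_[1:2:2] selects indices [1] (1->'o'), giving 'o'.

'o'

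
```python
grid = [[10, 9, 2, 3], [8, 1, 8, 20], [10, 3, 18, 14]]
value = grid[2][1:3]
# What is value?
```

grid[2] = [10, 3, 18, 14]. grid[2] has length 4. The slice grid[2][1:3] selects indices [1, 2] (1->3, 2->18), giving [3, 18].

[3, 18]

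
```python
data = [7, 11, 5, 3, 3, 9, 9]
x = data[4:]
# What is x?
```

data has length 7. The slice data[4:] selects indices [4, 5, 6] (4->3, 5->9, 6->9), giving [3, 9, 9].

[3, 9, 9]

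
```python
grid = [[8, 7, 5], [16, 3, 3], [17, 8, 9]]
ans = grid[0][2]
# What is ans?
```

grid[0] = [8, 7, 5]. Taking column 2 of that row yields 5.

5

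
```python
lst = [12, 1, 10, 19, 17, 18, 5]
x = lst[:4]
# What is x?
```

lst has length 7. The slice lst[:4] selects indices [0, 1, 2, 3] (0->12, 1->1, 2->10, 3->19), giving [12, 1, 10, 19].

[12, 1, 10, 19]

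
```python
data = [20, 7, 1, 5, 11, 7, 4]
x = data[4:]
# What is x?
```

data has length 7. The slice data[4:] selects indices [4, 5, 6] (4->11, 5->7, 6->4), giving [11, 7, 4].

[11, 7, 4]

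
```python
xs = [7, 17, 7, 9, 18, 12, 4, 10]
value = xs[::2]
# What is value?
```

xs has length 8. The slice xs[::2] selects indices [0, 2, 4, 6] (0->7, 2->7, 4->18, 6->4), giving [7, 7, 18, 4].

[7, 7, 18, 4]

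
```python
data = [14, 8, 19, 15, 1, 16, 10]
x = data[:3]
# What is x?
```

data has length 7. The slice data[:3] selects indices [0, 1, 2] (0->14, 1->8, 2->19), giving [14, 8, 19].

[14, 8, 19]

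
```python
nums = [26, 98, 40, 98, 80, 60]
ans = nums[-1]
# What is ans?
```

nums has length 6. Negative index -1 maps to positive index 6 + (-1) = 5. nums[5] = 60.

60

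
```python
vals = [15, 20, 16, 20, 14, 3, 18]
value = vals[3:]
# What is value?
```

vals has length 7. The slice vals[3:] selects indices [3, 4, 5, 6] (3->20, 4->14, 5->3, 6->18), giving [20, 14, 3, 18].

[20, 14, 3, 18]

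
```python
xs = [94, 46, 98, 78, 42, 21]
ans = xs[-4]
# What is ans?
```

xs has length 6. Negative index -4 maps to positive index 6 + (-4) = 2. xs[2] = 98.

98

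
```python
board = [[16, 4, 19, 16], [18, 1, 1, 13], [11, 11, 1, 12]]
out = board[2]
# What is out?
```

board has 3 rows. Row 2 is [11, 11, 1, 12].

[11, 11, 1, 12]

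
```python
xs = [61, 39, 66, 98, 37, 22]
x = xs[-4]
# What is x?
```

xs has length 6. Negative index -4 maps to positive index 6 + (-4) = 2. xs[2] = 66.

66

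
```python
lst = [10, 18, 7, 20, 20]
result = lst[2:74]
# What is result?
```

lst has length 5. The slice lst[2:74] selects indices [2, 3, 4] (2->7, 3->20, 4->20), giving [7, 20, 20].

[7, 20, 20]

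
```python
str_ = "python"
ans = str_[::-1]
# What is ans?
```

str_ has length 6. The slice str_[::-1] selects indices [5, 4, 3, 2, 1, 0] (5->'n', 4->'o', 3->'h', 2->'t', 1->'y', 0->'p'), giving 'nohtyp'.

'nohtyp'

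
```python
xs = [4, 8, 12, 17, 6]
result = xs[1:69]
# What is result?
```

xs has length 5. The slice xs[1:69] selects indices [1, 2, 3, 4] (1->8, 2->12, 3->17, 4->6), giving [8, 12, 17, 6].

[8, 12, 17, 6]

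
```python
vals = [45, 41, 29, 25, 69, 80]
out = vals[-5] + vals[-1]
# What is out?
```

vals has length 6. Negative index -5 maps to positive index 6 + (-5) = 1. vals[1] = 41.
vals has length 6. Negative index -1 maps to positive index 6 + (-1) = 5. vals[5] = 80.
Sum: 41 + 80 = 121.

121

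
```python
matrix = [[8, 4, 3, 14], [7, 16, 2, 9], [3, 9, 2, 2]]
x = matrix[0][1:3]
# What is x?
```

matrix[0] = [8, 4, 3, 14]. matrix[0] has length 4. The slice matrix[0][1:3] selects indices [1, 2] (1->4, 2->3), giving [4, 3].

[4, 3]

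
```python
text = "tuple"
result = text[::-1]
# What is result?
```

text has length 5. The slice text[::-1] selects indices [4, 3, 2, 1, 0] (4->'e', 3->'l', 2->'p', 1->'u', 0->'t'), giving 'elput'.

'elput'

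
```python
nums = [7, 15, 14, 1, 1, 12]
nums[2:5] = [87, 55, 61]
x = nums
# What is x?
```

nums starts as [7, 15, 14, 1, 1, 12] (length 6). The slice nums[2:5] covers indices [2, 3, 4] with values [14, 1, 1]. Replacing that slice with [87, 55, 61] (same length) produces [7, 15, 87, 55, 61, 12].

[7, 15, 87, 55, 61, 12]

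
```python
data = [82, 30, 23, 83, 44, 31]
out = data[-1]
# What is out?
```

data has length 6. Negative index -1 maps to positive index 6 + (-1) = 5. data[5] = 31.

31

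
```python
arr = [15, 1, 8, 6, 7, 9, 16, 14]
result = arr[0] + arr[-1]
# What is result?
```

arr has length 8. arr[0] = 15.
arr has length 8. Negative index -1 maps to positive index 8 + (-1) = 7. arr[7] = 14.
Sum: 15 + 14 = 29.

29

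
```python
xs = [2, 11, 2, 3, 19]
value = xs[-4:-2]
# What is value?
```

xs has length 5. The slice xs[-4:-2] selects indices [1, 2] (1->11, 2->2), giving [11, 2].

[11, 2]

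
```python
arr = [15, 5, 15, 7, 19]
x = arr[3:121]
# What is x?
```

arr has length 5. The slice arr[3:121] selects indices [3, 4] (3->7, 4->19), giving [7, 19].

[7, 19]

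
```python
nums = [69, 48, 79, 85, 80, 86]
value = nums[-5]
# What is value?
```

nums has length 6. Negative index -5 maps to positive index 6 + (-5) = 1. nums[1] = 48.

48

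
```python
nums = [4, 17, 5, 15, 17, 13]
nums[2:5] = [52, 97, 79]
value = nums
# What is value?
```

nums starts as [4, 17, 5, 15, 17, 13] (length 6). The slice nums[2:5] covers indices [2, 3, 4] with values [5, 15, 17]. Replacing that slice with [52, 97, 79] (same length) produces [4, 17, 52, 97, 79, 13].

[4, 17, 52, 97, 79, 13]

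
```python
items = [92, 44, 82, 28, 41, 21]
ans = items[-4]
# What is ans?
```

items has length 6. Negative index -4 maps to positive index 6 + (-4) = 2. items[2] = 82.

82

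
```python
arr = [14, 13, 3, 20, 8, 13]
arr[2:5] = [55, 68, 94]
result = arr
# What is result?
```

arr starts as [14, 13, 3, 20, 8, 13] (length 6). The slice arr[2:5] covers indices [2, 3, 4] with values [3, 20, 8]. Replacing that slice with [55, 68, 94] (same length) produces [14, 13, 55, 68, 94, 13].

[14, 13, 55, 68, 94, 13]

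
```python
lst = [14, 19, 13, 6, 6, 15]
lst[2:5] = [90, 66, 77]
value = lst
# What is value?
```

lst starts as [14, 19, 13, 6, 6, 15] (length 6). The slice lst[2:5] covers indices [2, 3, 4] with values [13, 6, 6]. Replacing that slice with [90, 66, 77] (same length) produces [14, 19, 90, 66, 77, 15].

[14, 19, 90, 66, 77, 15]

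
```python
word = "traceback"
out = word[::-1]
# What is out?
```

word has length 9. The slice word[::-1] selects indices [8, 7, 6, 5, 4, 3, 2, 1, 0] (8->'k', 7->'c', 6->'a', 5->'b', 4->'e', 3->'c', 2->'a', 1->'r', 0->'t'), giving 'kcabecart'.

'kcabecart'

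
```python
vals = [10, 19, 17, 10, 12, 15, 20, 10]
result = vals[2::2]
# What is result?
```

vals has length 8. The slice vals[2::2] selects indices [2, 4, 6] (2->17, 4->12, 6->20), giving [17, 12, 20].

[17, 12, 20]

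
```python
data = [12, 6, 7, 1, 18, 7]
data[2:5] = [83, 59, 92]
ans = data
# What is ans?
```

data starts as [12, 6, 7, 1, 18, 7] (length 6). The slice data[2:5] covers indices [2, 3, 4] with values [7, 1, 18]. Replacing that slice with [83, 59, 92] (same length) produces [12, 6, 83, 59, 92, 7].

[12, 6, 83, 59, 92, 7]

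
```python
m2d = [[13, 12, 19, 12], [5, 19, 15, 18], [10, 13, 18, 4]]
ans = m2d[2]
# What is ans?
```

m2d has 3 rows. Row 2 is [10, 13, 18, 4].

[10, 13, 18, 4]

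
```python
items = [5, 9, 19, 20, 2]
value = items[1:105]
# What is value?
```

items has length 5. The slice items[1:105] selects indices [1, 2, 3, 4] (1->9, 2->19, 3->20, 4->2), giving [9, 19, 20, 2].

[9, 19, 20, 2]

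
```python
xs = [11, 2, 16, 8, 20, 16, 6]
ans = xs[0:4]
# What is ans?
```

xs has length 7. The slice xs[0:4] selects indices [0, 1, 2, 3] (0->11, 1->2, 2->16, 3->8), giving [11, 2, 16, 8].

[11, 2, 16, 8]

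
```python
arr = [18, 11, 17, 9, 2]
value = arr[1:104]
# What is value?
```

arr has length 5. The slice arr[1:104] selects indices [1, 2, 3, 4] (1->11, 2->17, 3->9, 4->2), giving [11, 17, 9, 2].

[11, 17, 9, 2]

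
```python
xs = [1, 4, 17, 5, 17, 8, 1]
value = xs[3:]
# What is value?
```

xs has length 7. The slice xs[3:] selects indices [3, 4, 5, 6] (3->5, 4->17, 5->8, 6->1), giving [5, 17, 8, 1].

[5, 17, 8, 1]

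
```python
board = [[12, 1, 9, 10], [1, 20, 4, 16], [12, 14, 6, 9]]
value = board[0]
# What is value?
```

board has 3 rows. Row 0 is [12, 1, 9, 10].

[12, 1, 9, 10]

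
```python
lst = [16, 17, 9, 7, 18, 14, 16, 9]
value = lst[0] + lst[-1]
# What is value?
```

lst has length 8. lst[0] = 16.
lst has length 8. Negative index -1 maps to positive index 8 + (-1) = 7. lst[7] = 9.
Sum: 16 + 9 = 25.

25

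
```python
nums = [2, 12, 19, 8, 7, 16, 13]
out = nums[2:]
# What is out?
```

nums has length 7. The slice nums[2:] selects indices [2, 3, 4, 5, 6] (2->19, 3->8, 4->7, 5->16, 6->13), giving [19, 8, 7, 16, 13].

[19, 8, 7, 16, 13]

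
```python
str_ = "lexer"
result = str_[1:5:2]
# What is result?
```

str_ has length 5. The slice str_[1:5:2] selects indices [1, 3] (1->'e', 3->'e'), giving 'ee'.

'ee'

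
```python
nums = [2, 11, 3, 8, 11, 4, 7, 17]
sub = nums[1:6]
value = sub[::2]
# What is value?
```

nums has length 8. The slice nums[1:6] selects indices [1, 2, 3, 4, 5] (1->11, 2->3, 3->8, 4->11, 5->4), giving [11, 3, 8, 11, 4]. So sub = [11, 3, 8, 11, 4]. sub has length 5. The slice sub[::2] selects indices [0, 2, 4] (0->11, 2->8, 4->4), giving [11, 8, 4].

[11, 8, 4]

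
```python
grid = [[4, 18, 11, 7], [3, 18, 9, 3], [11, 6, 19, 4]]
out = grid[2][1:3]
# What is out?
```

grid[2] = [11, 6, 19, 4]. grid[2] has length 4. The slice grid[2][1:3] selects indices [1, 2] (1->6, 2->19), giving [6, 19].

[6, 19]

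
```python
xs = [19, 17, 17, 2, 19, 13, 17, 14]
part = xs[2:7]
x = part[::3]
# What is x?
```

xs has length 8. The slice xs[2:7] selects indices [2, 3, 4, 5, 6] (2->17, 3->2, 4->19, 5->13, 6->17), giving [17, 2, 19, 13, 17]. So part = [17, 2, 19, 13, 17]. part has length 5. The slice part[::3] selects indices [0, 3] (0->17, 3->13), giving [17, 13].

[17, 13]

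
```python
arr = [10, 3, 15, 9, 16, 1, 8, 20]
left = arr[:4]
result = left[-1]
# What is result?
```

arr has length 8. The slice arr[:4] selects indices [0, 1, 2, 3] (0->10, 1->3, 2->15, 3->9), giving [10, 3, 15, 9]. So left = [10, 3, 15, 9]. Then left[-1] = 9.

9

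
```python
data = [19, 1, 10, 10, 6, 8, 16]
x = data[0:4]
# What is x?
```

data has length 7. The slice data[0:4] selects indices [0, 1, 2, 3] (0->19, 1->1, 2->10, 3->10), giving [19, 1, 10, 10].

[19, 1, 10, 10]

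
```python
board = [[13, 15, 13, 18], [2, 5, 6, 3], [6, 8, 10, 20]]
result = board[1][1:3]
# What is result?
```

board[1] = [2, 5, 6, 3]. board[1] has length 4. The slice board[1][1:3] selects indices [1, 2] (1->5, 2->6), giving [5, 6].

[5, 6]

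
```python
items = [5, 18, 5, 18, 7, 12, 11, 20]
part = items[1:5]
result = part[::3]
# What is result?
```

items has length 8. The slice items[1:5] selects indices [1, 2, 3, 4] (1->18, 2->5, 3->18, 4->7), giving [18, 5, 18, 7]. So part = [18, 5, 18, 7]. part has length 4. The slice part[::3] selects indices [0, 3] (0->18, 3->7), giving [18, 7].

[18, 7]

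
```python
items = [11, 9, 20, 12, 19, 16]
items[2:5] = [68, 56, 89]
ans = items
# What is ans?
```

items starts as [11, 9, 20, 12, 19, 16] (length 6). The slice items[2:5] covers indices [2, 3, 4] with values [20, 12, 19]. Replacing that slice with [68, 56, 89] (same length) produces [11, 9, 68, 56, 89, 16].

[11, 9, 68, 56, 89, 16]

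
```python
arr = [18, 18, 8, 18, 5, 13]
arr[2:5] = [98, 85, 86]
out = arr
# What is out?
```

arr starts as [18, 18, 8, 18, 5, 13] (length 6). The slice arr[2:5] covers indices [2, 3, 4] with values [8, 18, 5]. Replacing that slice with [98, 85, 86] (same length) produces [18, 18, 98, 85, 86, 13].

[18, 18, 98, 85, 86, 13]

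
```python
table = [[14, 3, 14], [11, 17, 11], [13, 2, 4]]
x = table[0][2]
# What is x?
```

table[0] = [14, 3, 14]. Taking column 2 of that row yields 14.

14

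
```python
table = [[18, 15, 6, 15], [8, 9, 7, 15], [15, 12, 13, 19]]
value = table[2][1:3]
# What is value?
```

table[2] = [15, 12, 13, 19]. table[2] has length 4. The slice table[2][1:3] selects indices [1, 2] (1->12, 2->13), giving [12, 13].

[12, 13]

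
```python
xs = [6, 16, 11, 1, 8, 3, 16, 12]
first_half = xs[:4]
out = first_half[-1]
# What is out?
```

xs has length 8. The slice xs[:4] selects indices [0, 1, 2, 3] (0->6, 1->16, 2->11, 3->1), giving [6, 16, 11, 1]. So first_half = [6, 16, 11, 1]. Then first_half[-1] = 1.

1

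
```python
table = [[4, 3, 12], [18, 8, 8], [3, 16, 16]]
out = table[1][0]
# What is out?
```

table[1] = [18, 8, 8]. Taking column 0 of that row yields 18.

18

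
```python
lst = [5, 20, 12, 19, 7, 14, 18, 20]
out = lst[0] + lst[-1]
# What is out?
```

lst has length 8. lst[0] = 5.
lst has length 8. Negative index -1 maps to positive index 8 + (-1) = 7. lst[7] = 20.
Sum: 5 + 20 = 25.

25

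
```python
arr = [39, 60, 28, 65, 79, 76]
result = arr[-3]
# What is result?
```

arr has length 6. Negative index -3 maps to positive index 6 + (-3) = 3. arr[3] = 65.

65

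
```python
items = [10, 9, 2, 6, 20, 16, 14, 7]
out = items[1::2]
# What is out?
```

items has length 8. The slice items[1::2] selects indices [1, 3, 5, 7] (1->9, 3->6, 5->16, 7->7), giving [9, 6, 16, 7].

[9, 6, 16, 7]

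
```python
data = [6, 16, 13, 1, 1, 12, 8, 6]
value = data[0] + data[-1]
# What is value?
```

data has length 8. data[0] = 6.
data has length 8. Negative index -1 maps to positive index 8 + (-1) = 7. data[7] = 6.
Sum: 6 + 6 = 12.

12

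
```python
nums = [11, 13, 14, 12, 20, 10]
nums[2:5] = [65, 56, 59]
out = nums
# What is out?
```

nums starts as [11, 13, 14, 12, 20, 10] (length 6). The slice nums[2:5] covers indices [2, 3, 4] with values [14, 12, 20]. Replacing that slice with [65, 56, 59] (same length) produces [11, 13, 65, 56, 59, 10].

[11, 13, 65, 56, 59, 10]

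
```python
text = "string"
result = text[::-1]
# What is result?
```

text has length 6. The slice text[::-1] selects indices [5, 4, 3, 2, 1, 0] (5->'g', 4->'n', 3->'i', 2->'r', 1->'t', 0->'s'), giving 'gnirts'.

'gnirts'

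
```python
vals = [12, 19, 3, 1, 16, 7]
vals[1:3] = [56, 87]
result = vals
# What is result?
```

vals starts as [12, 19, 3, 1, 16, 7] (length 6). The slice vals[1:3] covers indices [1, 2] with values [19, 3]. Replacing that slice with [56, 87] (same length) produces [12, 56, 87, 1, 16, 7].

[12, 56, 87, 1, 16, 7]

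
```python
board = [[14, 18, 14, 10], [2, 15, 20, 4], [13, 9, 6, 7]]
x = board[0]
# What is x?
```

board has 3 rows. Row 0 is [14, 18, 14, 10].

[14, 18, 14, 10]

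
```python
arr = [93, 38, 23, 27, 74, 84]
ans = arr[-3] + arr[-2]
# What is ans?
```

arr has length 6. Negative index -3 maps to positive index 6 + (-3) = 3. arr[3] = 27.
arr has length 6. Negative index -2 maps to positive index 6 + (-2) = 4. arr[4] = 74.
Sum: 27 + 74 = 101.

101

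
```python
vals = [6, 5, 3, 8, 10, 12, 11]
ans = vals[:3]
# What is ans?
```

vals has length 7. The slice vals[:3] selects indices [0, 1, 2] (0->6, 1->5, 2->3), giving [6, 5, 3].

[6, 5, 3]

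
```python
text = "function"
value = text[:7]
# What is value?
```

text has length 8. The slice text[:7] selects indices [0, 1, 2, 3, 4, 5, 6] (0->'f', 1->'u', 2->'n', 3->'c', 4->'t', 5->'i', 6->'o'), giving 'functio'.

'functio'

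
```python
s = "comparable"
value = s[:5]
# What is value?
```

s has length 10. The slice s[:5] selects indices [0, 1, 2, 3, 4] (0->'c', 1->'o', 2->'m', 3->'p', 4->'a'), giving 'compa'.

'compa'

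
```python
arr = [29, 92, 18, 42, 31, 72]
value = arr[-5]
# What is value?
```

arr has length 6. Negative index -5 maps to positive index 6 + (-5) = 1. arr[1] = 92.

92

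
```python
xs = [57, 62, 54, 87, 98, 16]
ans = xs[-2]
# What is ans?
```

xs has length 6. Negative index -2 maps to positive index 6 + (-2) = 4. xs[4] = 98.

98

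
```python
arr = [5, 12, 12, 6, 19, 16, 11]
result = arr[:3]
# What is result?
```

arr has length 7. The slice arr[:3] selects indices [0, 1, 2] (0->5, 1->12, 2->12), giving [5, 12, 12].

[5, 12, 12]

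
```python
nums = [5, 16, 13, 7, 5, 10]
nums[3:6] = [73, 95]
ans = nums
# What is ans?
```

nums starts as [5, 16, 13, 7, 5, 10] (length 6). The slice nums[3:6] covers indices [3, 4, 5] with values [7, 5, 10]. Replacing that slice with [73, 95] (different length) produces [5, 16, 13, 73, 95].

[5, 16, 13, 73, 95]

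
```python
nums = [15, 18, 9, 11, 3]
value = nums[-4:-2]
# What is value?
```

nums has length 5. The slice nums[-4:-2] selects indices [1, 2] (1->18, 2->9), giving [18, 9].

[18, 9]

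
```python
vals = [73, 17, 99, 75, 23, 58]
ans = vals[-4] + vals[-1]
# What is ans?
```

vals has length 6. Negative index -4 maps to positive index 6 + (-4) = 2. vals[2] = 99.
vals has length 6. Negative index -1 maps to positive index 6 + (-1) = 5. vals[5] = 58.
Sum: 99 + 58 = 157.

157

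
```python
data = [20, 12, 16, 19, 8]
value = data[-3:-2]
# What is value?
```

data has length 5. The slice data[-3:-2] selects indices [2] (2->16), giving [16].

[16]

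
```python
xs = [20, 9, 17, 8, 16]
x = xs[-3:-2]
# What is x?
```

xs has length 5. The slice xs[-3:-2] selects indices [2] (2->17), giving [17].

[17]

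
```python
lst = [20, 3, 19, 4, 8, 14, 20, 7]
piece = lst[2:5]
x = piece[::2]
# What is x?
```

lst has length 8. The slice lst[2:5] selects indices [2, 3, 4] (2->19, 3->4, 4->8), giving [19, 4, 8]. So piece = [19, 4, 8]. piece has length 3. The slice piece[::2] selects indices [0, 2] (0->19, 2->8), giving [19, 8].

[19, 8]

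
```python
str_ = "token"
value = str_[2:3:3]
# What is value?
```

str_ has length 5. The slice str_[2:3:3] selects indices [2] (2->'k'), giving 'k'.

'k'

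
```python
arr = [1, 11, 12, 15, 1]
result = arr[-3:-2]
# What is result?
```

arr has length 5. The slice arr[-3:-2] selects indices [2] (2->12), giving [12].

[12]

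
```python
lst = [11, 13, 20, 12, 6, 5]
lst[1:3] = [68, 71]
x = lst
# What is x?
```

lst starts as [11, 13, 20, 12, 6, 5] (length 6). The slice lst[1:3] covers indices [1, 2] with values [13, 20]. Replacing that slice with [68, 71] (same length) produces [11, 68, 71, 12, 6, 5].

[11, 68, 71, 12, 6, 5]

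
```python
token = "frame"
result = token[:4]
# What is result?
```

token has length 5. The slice token[:4] selects indices [0, 1, 2, 3] (0->'f', 1->'r', 2->'a', 3->'m'), giving 'fram'.

'fram'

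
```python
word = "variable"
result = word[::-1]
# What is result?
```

word has length 8. The slice word[::-1] selects indices [7, 6, 5, 4, 3, 2, 1, 0] (7->'e', 6->'l', 5->'b', 4->'a', 3->'i', 2->'r', 1->'a', 0->'v'), giving 'elbairav'.

'elbairav'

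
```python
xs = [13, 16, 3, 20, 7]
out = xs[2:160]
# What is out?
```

xs has length 5. The slice xs[2:160] selects indices [2, 3, 4] (2->3, 3->20, 4->7), giving [3, 20, 7].

[3, 20, 7]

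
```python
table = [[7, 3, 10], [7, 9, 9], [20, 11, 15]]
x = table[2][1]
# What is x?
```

table[2] = [20, 11, 15]. Taking column 1 of that row yields 11.

11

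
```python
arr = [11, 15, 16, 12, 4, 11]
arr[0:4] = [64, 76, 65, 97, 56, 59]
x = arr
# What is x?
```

arr starts as [11, 15, 16, 12, 4, 11] (length 6). The slice arr[0:4] covers indices [0, 1, 2, 3] with values [11, 15, 16, 12]. Replacing that slice with [64, 76, 65, 97, 56, 59] (different length) produces [64, 76, 65, 97, 56, 59, 4, 11].

[64, 76, 65, 97, 56, 59, 4, 11]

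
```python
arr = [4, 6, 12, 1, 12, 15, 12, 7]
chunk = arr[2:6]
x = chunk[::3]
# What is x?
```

arr has length 8. The slice arr[2:6] selects indices [2, 3, 4, 5] (2->12, 3->1, 4->12, 5->15), giving [12, 1, 12, 15]. So chunk = [12, 1, 12, 15]. chunk has length 4. The slice chunk[::3] selects indices [0, 3] (0->12, 3->15), giving [12, 15].

[12, 15]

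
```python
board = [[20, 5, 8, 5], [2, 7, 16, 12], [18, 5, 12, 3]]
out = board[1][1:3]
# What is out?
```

board[1] = [2, 7, 16, 12]. board[1] has length 4. The slice board[1][1:3] selects indices [1, 2] (1->7, 2->16), giving [7, 16].

[7, 16]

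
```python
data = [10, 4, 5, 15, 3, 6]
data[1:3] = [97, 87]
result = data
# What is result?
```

data starts as [10, 4, 5, 15, 3, 6] (length 6). The slice data[1:3] covers indices [1, 2] with values [4, 5]. Replacing that slice with [97, 87] (same length) produces [10, 97, 87, 15, 3, 6].

[10, 97, 87, 15, 3, 6]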